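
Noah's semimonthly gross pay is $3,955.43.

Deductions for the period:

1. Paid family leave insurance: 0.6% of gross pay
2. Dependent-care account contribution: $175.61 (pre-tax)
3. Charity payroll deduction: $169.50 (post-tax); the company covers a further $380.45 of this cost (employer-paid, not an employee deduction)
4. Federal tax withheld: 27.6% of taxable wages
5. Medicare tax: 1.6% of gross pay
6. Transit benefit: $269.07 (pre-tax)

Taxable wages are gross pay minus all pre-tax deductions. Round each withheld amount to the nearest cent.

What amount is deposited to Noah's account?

$2,285.26

Transit benefit: $269.07
Dependent-care account contribution: $175.61
Pre-tax total = $269.07 + $175.61 = $444.68
Taxable wages = $3,955.43 − $444.68 = $3,510.75
Federal tax withheld: $3,510.75 × 0.276 = $968.97
Medicare tax: $3,955.43 × 0.016 = $63.29
Paid family leave insurance: $3,955.43 × 0.006 = $23.73
Charity payroll deduction: $169.50
(Employer's $380.45 toward charity payroll deduction is not withheld from the employee.)
Total deductions = $269.07 + $175.61 + $968.97 + $63.29 + $23.73 + $169.50 = $1,670.17
Net pay = $3,955.43 − $1,670.17 = $2,285.26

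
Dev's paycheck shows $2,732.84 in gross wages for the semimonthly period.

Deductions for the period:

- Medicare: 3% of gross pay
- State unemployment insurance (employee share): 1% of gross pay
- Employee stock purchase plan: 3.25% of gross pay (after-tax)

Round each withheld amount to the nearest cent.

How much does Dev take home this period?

Medicare: $2,732.84 × 0.03 = $81.99
State unemployment insurance (employee share): $2,732.84 × 0.01 = $27.33
Employee stock purchase plan: $2,732.84 × 0.0325 = $88.82
Total deductions = $81.99 + $27.33 + $88.82 = $198.14
Net pay = $2,732.84 − $198.14 = $2,534.70

$2,534.70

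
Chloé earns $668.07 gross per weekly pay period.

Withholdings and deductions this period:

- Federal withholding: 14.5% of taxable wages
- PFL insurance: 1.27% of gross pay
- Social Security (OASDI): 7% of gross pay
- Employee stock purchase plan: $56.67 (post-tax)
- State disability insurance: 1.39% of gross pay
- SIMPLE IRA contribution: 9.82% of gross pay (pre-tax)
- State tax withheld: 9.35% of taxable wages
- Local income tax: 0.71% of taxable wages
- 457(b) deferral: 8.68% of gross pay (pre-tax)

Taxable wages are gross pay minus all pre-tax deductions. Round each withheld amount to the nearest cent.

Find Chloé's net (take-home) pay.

$289.55

SIMPLE IRA contribution: $668.07 × 0.0982 = $65.60
457(b) deferral: $668.07 × 0.0868 = $57.99
Pre-tax total = $65.60 + $57.99 = $123.59
Taxable wages = $668.07 − $123.59 = $544.48
State tax withheld: $544.48 × 0.0935 = $50.91
Local income tax: $544.48 × 0.0071 = $3.87
Federal withholding: $544.48 × 0.145 = $78.95
Social Security (OASDI): $668.07 × 0.07 = $46.76
State disability insurance: $668.07 × 0.0139 = $9.29
PFL insurance: $668.07 × 0.0127 = $8.48
Employee stock purchase plan: $56.67
Total deductions = $65.60 + $57.99 + $50.91 + $3.87 + $78.95 + $46.76 + $9.29 + $8.48 + $56.67 = $378.52
Net pay = $668.07 − $378.52 = $289.55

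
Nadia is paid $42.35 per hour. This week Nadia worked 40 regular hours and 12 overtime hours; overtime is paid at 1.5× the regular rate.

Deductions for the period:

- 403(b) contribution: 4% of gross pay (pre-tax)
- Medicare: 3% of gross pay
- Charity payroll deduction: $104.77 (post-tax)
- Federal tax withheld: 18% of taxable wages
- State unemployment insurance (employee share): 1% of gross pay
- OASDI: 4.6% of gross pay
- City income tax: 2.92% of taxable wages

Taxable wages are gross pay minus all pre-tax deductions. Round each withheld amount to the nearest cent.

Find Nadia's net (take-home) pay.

$1,548.73

Regular pay: 40 × $42.35 = $1,694.00
Overtime pay: 12 × $42.35 × 1.5 = $762.30
Gross pay = $1,694.00 + $762.30 = $2,456.30
403(b) contribution: $2,456.30 × 0.04 = $98.25
Taxable wages = $2,456.30 − $98.25 = $2,358.05
Federal tax withheld: $2,358.05 × 0.18 = $424.45
City income tax: $2,358.05 × 0.0292 = $68.86
OASDI: $2,456.30 × 0.046 = $112.99
State unemployment insurance (employee share): $2,456.30 × 0.01 = $24.56
Medicare: $2,456.30 × 0.03 = $73.69
Charity payroll deduction: $104.77
Total deductions = $98.25 + $424.45 + $68.86 + $112.99 + $24.56 + $73.69 + $104.77 = $907.57
Net pay = $2,456.30 − $907.57 = $1,548.73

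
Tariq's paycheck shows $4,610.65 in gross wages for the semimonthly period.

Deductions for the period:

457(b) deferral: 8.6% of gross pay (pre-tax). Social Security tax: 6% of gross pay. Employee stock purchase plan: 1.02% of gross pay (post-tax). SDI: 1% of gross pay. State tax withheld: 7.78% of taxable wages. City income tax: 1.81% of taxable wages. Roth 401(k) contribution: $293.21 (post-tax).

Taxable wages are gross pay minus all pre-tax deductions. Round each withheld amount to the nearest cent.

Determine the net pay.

457(b) deferral: $4,610.65 × 0.086 = $396.52
Taxable wages = $4,610.65 − $396.52 = $4,214.13
State tax withheld: $4,214.13 × 0.0778 = $327.86
City income tax: $4,214.13 × 0.0181 = $76.28
Social Security tax: $4,610.65 × 0.06 = $276.64
SDI: $4,610.65 × 0.01 = $46.11
Roth 401(k) contribution: $293.21
Employee stock purchase plan: $4,610.65 × 0.0102 = $47.03
Total deductions = $396.52 + $327.86 + $76.28 + $276.64 + $46.11 + $293.21 + $47.03 = $1,463.65
Net pay = $4,610.65 − $1,463.65 = $3,147.00

$3,147.00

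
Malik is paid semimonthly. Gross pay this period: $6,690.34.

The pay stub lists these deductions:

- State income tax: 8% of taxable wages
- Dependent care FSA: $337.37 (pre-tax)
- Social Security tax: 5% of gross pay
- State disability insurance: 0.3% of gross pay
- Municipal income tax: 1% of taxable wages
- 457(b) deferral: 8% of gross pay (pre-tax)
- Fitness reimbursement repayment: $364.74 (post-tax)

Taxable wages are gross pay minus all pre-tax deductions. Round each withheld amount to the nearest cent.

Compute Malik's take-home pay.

457(b) deferral: $6,690.34 × 0.08 = $535.23
Dependent care FSA: $337.37
Pre-tax total = $535.23 + $337.37 = $872.60
Taxable wages = $6,690.34 − $872.60 = $5,817.74
Municipal income tax: $5,817.74 × 0.01 = $58.18
State income tax: $5,817.74 × 0.08 = $465.42
State disability insurance: $6,690.34 × 0.003 = $20.07
Social Security tax: $6,690.34 × 0.05 = $334.52
Fitness reimbursement repayment: $364.74
Total deductions = $535.23 + $337.37 + $58.18 + $465.42 + $20.07 + $334.52 + $364.74 = $2,115.53
Net pay = $6,690.34 − $2,115.53 = $4,574.81

$4,574.81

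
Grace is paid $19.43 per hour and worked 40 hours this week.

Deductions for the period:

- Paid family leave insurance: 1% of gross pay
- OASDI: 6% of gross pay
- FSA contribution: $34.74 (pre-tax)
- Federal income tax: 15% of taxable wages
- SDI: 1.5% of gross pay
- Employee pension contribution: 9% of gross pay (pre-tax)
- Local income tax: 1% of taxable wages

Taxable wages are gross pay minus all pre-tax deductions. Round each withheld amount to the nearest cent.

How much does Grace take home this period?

Gross pay: 40 × $19.43 = $777.20
FSA contribution: $34.74
Employee pension contribution: $777.20 × 0.09 = $69.95
Pre-tax total = $34.74 + $69.95 = $104.69
Taxable wages = $777.20 − $104.69 = $672.51
Local income tax: $672.51 × 0.01 = $6.73
Federal income tax: $672.51 × 0.15 = $100.88
OASDI: $777.20 × 0.06 = $46.63
SDI: $777.20 × 0.015 = $11.66
Paid family leave insurance: $777.20 × 0.01 = $7.77
Total deductions = $34.74 + $69.95 + $6.73 + $100.88 + $46.63 + $11.66 + $7.77 = $278.36
Net pay = $777.20 − $278.36 = $498.84

$498.84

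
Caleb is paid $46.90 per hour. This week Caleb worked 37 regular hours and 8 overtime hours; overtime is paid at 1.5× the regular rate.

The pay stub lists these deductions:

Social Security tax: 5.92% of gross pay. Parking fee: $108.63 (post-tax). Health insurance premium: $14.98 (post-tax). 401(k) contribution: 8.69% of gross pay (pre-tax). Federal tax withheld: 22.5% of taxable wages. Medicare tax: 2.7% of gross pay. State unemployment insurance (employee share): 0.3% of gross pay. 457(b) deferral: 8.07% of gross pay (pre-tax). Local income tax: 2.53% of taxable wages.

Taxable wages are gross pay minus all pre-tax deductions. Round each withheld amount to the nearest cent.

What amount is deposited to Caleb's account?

Regular pay: 37 × $46.90 = $1,735.30
Overtime pay: 8 × $46.90 × 1.5 = $562.80
Gross pay = $1,735.30 + $562.80 = $2,298.10
401(k) contribution: $2,298.10 × 0.0869 = $199.70
457(b) deferral: $2,298.10 × 0.0807 = $185.46
Pre-tax total = $199.70 + $185.46 = $385.16
Taxable wages = $2,298.10 − $385.16 = $1,912.94
Local income tax: $1,912.94 × 0.0253 = $48.40
Federal tax withheld: $1,912.94 × 0.225 = $430.41
Social Security tax: $2,298.10 × 0.0592 = $136.05
Medicare tax: $2,298.10 × 0.027 = $62.05
State unemployment insurance (employee share): $2,298.10 × 0.003 = $6.89
Parking fee: $108.63
Health insurance premium: $14.98
Total deductions = $199.70 + $185.46 + $48.40 + $430.41 + $136.05 + $62.05 + $6.89 + $108.63 + $14.98 = $1,192.57
Net pay = $2,298.10 − $1,192.57 = $1,105.53

$1,105.53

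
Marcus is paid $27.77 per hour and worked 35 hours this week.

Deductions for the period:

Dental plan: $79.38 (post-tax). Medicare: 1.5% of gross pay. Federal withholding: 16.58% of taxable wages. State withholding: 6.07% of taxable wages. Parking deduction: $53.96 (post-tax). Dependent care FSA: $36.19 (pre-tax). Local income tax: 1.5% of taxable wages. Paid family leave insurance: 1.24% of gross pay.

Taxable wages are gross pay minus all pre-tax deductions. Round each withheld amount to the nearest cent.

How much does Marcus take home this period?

$549.80

Gross pay: 35 × $27.77 = $971.95
Dependent care FSA: $36.19
Taxable wages = $971.95 − $36.19 = $935.76
State withholding: $935.76 × 0.0607 = $56.80
Federal withholding: $935.76 × 0.1658 = $155.15
Local income tax: $935.76 × 0.015 = $14.04
Medicare: $971.95 × 0.015 = $14.58
Paid family leave insurance: $971.95 × 0.0124 = $12.05
Dental plan: $79.38
Parking deduction: $53.96
Total deductions = $36.19 + $56.80 + $155.15 + $14.04 + $14.58 + $12.05 + $79.38 + $53.96 = $422.15
Net pay = $971.95 − $422.15 = $549.80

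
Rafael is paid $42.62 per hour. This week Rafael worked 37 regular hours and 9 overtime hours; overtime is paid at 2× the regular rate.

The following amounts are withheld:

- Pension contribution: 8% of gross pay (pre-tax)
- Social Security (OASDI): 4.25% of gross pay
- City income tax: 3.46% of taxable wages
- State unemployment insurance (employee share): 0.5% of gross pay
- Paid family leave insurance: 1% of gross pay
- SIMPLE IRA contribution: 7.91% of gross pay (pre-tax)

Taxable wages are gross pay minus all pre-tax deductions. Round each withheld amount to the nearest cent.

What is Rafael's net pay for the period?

$1,768.17

Regular pay: 37 × $42.62 = $1,576.94
Overtime pay: 9 × $42.62 × 2 = $767.16
Gross pay = $1,576.94 + $767.16 = $2,344.10
Pension contribution: $2,344.10 × 0.08 = $187.53
SIMPLE IRA contribution: $2,344.10 × 0.0791 = $185.42
Pre-tax total = $187.53 + $185.42 = $372.95
Taxable wages = $2,344.10 − $372.95 = $1,971.15
City income tax: $1,971.15 × 0.0346 = $68.20
Social Security (OASDI): $2,344.10 × 0.0425 = $99.62
Paid family leave insurance: $2,344.10 × 0.01 = $23.44
State unemployment insurance (employee share): $2,344.10 × 0.005 = $11.72
Total deductions = $187.53 + $185.42 + $68.20 + $99.62 + $23.44 + $11.72 = $575.93
Net pay = $2,344.10 − $575.93 = $1,768.17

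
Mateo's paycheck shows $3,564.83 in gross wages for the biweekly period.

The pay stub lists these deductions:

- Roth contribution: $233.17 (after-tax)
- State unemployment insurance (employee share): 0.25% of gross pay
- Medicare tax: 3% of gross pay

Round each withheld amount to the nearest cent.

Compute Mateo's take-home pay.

$3,215.81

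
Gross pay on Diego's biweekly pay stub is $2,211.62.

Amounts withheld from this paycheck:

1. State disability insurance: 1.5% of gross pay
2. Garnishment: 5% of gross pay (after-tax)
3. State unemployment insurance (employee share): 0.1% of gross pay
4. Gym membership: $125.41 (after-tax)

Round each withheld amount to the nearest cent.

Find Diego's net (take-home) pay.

$1,940.25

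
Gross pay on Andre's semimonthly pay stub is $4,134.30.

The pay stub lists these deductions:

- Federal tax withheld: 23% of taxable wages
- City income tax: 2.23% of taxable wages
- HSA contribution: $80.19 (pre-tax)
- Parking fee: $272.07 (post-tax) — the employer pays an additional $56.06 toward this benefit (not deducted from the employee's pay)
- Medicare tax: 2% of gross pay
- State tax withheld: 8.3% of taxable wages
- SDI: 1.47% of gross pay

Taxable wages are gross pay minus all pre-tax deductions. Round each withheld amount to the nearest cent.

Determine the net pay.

HSA contribution: $80.19
Taxable wages = $4,134.30 − $80.19 = $4,054.11
Federal tax withheld: $4,054.11 × 0.23 = $932.45
City income tax: $4,054.11 × 0.0223 = $90.41
State tax withheld: $4,054.11 × 0.083 = $336.49
SDI: $4,134.30 × 0.0147 = $60.77
Medicare tax: $4,134.30 × 0.02 = $82.69
Parking fee: $272.07
(Employer's $56.06 toward parking fee is not withheld from the employee.)
Total deductions = $80.19 + $932.45 + $90.41 + $336.49 + $60.77 + $82.69 + $272.07 = $1,855.07
Net pay = $4,134.30 − $1,855.07 = $2,279.23

$2,279.23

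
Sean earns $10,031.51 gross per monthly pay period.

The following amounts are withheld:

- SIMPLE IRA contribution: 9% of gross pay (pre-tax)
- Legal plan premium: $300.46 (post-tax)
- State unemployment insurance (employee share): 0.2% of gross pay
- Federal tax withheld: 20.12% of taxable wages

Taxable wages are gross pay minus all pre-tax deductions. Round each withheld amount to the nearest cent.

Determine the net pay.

SIMPLE IRA contribution: $10,031.51 × 0.09 = $902.84
Taxable wages = $10,031.51 − $902.84 = $9,128.67
Federal tax withheld: $9,128.67 × 0.2012 = $1,836.69
State unemployment insurance (employee share): $10,031.51 × 0.002 = $20.06
Legal plan premium: $300.46
Total deductions = $902.84 + $1,836.69 + $20.06 + $300.46 = $3,060.05
Net pay = $10,031.51 − $3,060.05 = $6,971.46

$6,971.46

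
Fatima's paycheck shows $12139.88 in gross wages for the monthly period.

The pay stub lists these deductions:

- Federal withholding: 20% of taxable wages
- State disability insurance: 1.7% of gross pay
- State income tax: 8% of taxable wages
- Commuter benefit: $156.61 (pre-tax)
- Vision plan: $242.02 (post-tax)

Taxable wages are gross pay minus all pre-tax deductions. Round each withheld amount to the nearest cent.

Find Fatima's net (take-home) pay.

$8179.56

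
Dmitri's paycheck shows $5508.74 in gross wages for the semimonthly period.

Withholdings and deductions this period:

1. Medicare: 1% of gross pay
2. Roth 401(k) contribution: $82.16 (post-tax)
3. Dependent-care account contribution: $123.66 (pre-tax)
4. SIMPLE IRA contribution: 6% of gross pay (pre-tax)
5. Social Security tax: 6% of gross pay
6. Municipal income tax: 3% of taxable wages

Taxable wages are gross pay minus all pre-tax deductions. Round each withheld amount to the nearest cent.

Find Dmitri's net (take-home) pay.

$4435.15

Dependent-care account contribution: $123.66
SIMPLE IRA contribution: $5508.74 × 0.06 = $330.52
Pre-tax total = $123.66 + $330.52 = $454.18
Taxable wages = $5508.74 − $454.18 = $5054.56
Municipal income tax: $5054.56 × 0.03 = $151.64
Social Security tax: $5508.74 × 0.06 = $330.52
Medicare: $5508.74 × 0.01 = $55.09
Roth 401(k) contribution: $82.16
Total deductions = $123.66 + $330.52 + $151.64 + $330.52 + $55.09 + $82.16 = $1073.59
Net pay = $5508.74 − $1073.59 = $4435.15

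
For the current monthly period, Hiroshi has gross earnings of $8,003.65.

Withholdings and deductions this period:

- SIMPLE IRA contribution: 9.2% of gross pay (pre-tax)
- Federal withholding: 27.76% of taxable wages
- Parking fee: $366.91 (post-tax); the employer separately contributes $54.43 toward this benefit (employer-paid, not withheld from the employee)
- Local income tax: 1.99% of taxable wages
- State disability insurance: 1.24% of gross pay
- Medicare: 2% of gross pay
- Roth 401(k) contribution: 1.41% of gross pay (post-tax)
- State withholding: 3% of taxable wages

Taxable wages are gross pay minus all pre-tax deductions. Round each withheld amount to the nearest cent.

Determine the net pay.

SIMPLE IRA contribution: $8,003.65 × 0.092 = $736.34
Taxable wages = $8,003.65 − $736.34 = $7,267.31
Local income tax: $7,267.31 × 0.0199 = $144.62
Federal withholding: $7,267.31 × 0.2776 = $2,017.41
State withholding: $7,267.31 × 0.03 = $218.02
Medicare: $8,003.65 × 0.02 = $160.07
State disability insurance: $8,003.65 × 0.0124 = $99.25
Roth 401(k) contribution: $8,003.65 × 0.0141 = $112.85
Parking fee: $366.91
(Employer's $54.43 toward parking fee is not withheld from the employee.)
Total deductions = $736.34 + $144.62 + $2,017.41 + $218.02 + $160.07 + $99.25 + $112.85 + $366.91 = $3,855.47
Net pay = $8,003.65 − $3,855.47 = $4,148.18

$4,148.18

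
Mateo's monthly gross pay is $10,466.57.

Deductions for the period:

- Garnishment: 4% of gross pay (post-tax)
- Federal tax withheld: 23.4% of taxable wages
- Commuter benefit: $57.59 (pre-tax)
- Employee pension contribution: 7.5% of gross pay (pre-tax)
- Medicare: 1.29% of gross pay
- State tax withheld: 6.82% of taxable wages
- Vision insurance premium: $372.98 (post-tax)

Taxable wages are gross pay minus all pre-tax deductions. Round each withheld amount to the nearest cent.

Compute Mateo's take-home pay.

$5,788.96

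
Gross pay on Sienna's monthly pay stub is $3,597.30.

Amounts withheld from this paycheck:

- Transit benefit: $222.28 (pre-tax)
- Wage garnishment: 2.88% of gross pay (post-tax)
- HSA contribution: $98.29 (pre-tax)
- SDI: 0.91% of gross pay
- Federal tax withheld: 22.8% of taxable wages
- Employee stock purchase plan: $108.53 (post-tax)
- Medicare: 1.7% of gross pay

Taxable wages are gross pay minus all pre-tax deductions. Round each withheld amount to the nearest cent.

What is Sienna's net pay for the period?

HSA contribution: $98.29
Transit benefit: $222.28
Pre-tax total = $98.29 + $222.28 = $320.57
Taxable wages = $3,597.30 − $320.57 = $3,276.73
Federal tax withheld: $3,276.73 × 0.228 = $747.09
Medicare: $3,597.30 × 0.017 = $61.15
SDI: $3,597.30 × 0.0091 = $32.74
Wage garnishment: $3,597.30 × 0.0288 = $103.60
Employee stock purchase plan: $108.53
Total deductions = $98.29 + $222.28 + $747.09 + $61.15 + $32.74 + $103.60 + $108.53 = $1,373.68
Net pay = $3,597.30 − $1,373.68 = $2,223.62

$2,223.62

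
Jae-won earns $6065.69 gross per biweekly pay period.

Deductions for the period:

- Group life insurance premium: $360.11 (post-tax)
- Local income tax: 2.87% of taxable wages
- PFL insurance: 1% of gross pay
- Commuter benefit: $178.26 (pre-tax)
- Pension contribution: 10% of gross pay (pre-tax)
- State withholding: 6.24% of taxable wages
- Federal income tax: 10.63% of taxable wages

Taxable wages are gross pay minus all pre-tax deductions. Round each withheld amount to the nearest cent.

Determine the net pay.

Pension contribution: $6065.69 × 0.1 = $606.57
Commuter benefit: $178.26
Pre-tax total = $606.57 + $178.26 = $784.83
Taxable wages = $6065.69 − $784.83 = $5280.86
State withholding: $5280.86 × 0.0624 = $329.53
Federal income tax: $5280.86 × 0.1063 = $561.36
Local income tax: $5280.86 × 0.0287 = $151.56
PFL insurance: $6065.69 × 0.01 = $60.66
Group life insurance premium: $360.11
Total deductions = $606.57 + $178.26 + $329.53 + $561.36 + $151.56 + $60.66 + $360.11 = $2248.05
Net pay = $6065.69 − $2248.05 = $3817.64

$3817.64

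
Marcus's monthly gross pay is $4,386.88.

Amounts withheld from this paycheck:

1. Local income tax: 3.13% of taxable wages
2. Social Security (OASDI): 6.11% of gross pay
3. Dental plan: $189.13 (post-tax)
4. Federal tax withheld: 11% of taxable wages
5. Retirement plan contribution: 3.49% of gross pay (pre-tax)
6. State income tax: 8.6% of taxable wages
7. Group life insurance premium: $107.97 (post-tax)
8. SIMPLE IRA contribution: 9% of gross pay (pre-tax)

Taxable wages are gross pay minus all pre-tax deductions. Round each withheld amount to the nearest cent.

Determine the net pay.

$2,401.22

Retirement plan contribution: $4,386.88 × 0.0349 = $153.10
SIMPLE IRA contribution: $4,386.88 × 0.09 = $394.82
Pre-tax total = $153.10 + $394.82 = $547.92
Taxable wages = $4,386.88 − $547.92 = $3,838.96
State income tax: $3,838.96 × 0.086 = $330.15
Local income tax: $3,838.96 × 0.0313 = $120.16
Federal tax withheld: $3,838.96 × 0.11 = $422.29
Social Security (OASDI): $4,386.88 × 0.0611 = $268.04
Dental plan: $189.13
Group life insurance premium: $107.97
Total deductions = $153.10 + $394.82 + $330.15 + $120.16 + $422.29 + $268.04 + $189.13 + $107.97 = $1,985.66
Net pay = $4,386.88 − $1,985.66 = $2,401.22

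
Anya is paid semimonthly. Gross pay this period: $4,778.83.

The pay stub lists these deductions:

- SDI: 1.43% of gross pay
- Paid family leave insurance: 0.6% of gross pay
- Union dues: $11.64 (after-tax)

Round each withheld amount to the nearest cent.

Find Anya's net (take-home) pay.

SDI: $4,778.83 × 0.0143 = $68.34
Paid family leave insurance: $4,778.83 × 0.006 = $28.67
Union dues: $11.64
Total deductions = $68.34 + $28.67 + $11.64 = $108.65
Net pay = $4,778.83 − $108.65 = $4,670.18

$4,670.18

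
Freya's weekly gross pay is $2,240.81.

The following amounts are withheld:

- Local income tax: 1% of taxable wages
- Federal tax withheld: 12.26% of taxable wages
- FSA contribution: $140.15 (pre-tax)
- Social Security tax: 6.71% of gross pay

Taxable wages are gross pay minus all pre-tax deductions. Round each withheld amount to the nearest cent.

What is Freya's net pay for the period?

FSA contribution: $140.15
Taxable wages = $2,240.81 − $140.15 = $2,100.66
Local income tax: $2,100.66 × 0.01 = $21.01
Federal tax withheld: $2,100.66 × 0.1226 = $257.54
Social Security tax: $2,240.81 × 0.0671 = $150.36
Total deductions = $140.15 + $21.01 + $257.54 + $150.36 = $569.06
Net pay = $2,240.81 − $569.06 = $1,671.75

$1,671.75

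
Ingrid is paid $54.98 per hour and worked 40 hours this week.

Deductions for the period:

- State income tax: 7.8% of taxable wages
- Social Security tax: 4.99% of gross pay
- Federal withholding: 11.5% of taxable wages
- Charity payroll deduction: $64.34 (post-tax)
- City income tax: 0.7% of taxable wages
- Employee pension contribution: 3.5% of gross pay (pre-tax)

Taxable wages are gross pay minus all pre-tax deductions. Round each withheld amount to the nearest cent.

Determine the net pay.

Gross pay: 40 × $54.98 = $2,199.20
Employee pension contribution: $2,199.20 × 0.035 = $76.97
Taxable wages = $2,199.20 − $76.97 = $2,122.23
State income tax: $2,122.23 × 0.078 = $165.53
City income tax: $2,122.23 × 0.007 = $14.86
Federal withholding: $2,122.23 × 0.115 = $244.06
Social Security tax: $2,199.20 × 0.0499 = $109.74
Charity payroll deduction: $64.34
Total deductions = $76.97 + $165.53 + $14.86 + $244.06 + $109.74 + $64.34 = $675.50
Net pay = $2,199.20 − $675.50 = $1,523.70

$1,523.70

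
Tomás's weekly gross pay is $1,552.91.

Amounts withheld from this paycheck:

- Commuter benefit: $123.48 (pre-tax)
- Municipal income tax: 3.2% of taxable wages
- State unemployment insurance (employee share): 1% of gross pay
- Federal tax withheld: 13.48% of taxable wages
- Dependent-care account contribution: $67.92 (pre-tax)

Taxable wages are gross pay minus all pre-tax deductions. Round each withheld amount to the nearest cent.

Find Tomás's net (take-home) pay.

$1,118.88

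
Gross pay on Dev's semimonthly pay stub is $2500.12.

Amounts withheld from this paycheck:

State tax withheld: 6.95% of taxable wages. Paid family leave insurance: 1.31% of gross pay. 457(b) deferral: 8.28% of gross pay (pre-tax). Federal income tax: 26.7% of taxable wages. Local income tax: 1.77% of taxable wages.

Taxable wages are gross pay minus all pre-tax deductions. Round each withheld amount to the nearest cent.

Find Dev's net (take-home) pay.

$1448.14

457(b) deferral: $2500.12 × 0.0828 = $207.01
Taxable wages = $2500.12 − $207.01 = $2293.11
Local income tax: $2293.11 × 0.0177 = $40.59
Federal income tax: $2293.11 × 0.267 = $612.26
State tax withheld: $2293.11 × 0.0695 = $159.37
Paid family leave insurance: $2500.12 × 0.0131 = $32.75
Total deductions = $207.01 + $40.59 + $612.26 + $159.37 + $32.75 = $1051.98
Net pay = $2500.12 − $1051.98 = $1448.14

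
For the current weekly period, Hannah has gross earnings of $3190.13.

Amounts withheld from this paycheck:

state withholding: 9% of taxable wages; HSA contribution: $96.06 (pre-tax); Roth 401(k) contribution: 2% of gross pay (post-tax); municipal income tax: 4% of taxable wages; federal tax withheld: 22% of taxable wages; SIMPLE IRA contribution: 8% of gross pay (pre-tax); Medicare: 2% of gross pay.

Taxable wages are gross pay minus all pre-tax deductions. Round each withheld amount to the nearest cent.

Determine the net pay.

$1717.66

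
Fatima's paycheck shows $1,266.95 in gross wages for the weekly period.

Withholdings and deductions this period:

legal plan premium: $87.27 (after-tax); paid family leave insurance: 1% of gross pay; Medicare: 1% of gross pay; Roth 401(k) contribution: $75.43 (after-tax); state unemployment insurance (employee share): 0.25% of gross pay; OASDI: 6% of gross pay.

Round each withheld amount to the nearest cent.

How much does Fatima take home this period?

Medicare: $1,266.95 × 0.01 = $12.67
State unemployment insurance (employee share): $1,266.95 × 0.0025 = $3.17
OASDI: $1,266.95 × 0.06 = $76.02
Paid family leave insurance: $1,266.95 × 0.01 = $12.67
Roth 401(k) contribution: $75.43
Legal plan premium: $87.27
Total deductions = $12.67 + $3.17 + $76.02 + $12.67 + $75.43 + $87.27 = $267.23
Net pay = $1,266.95 − $267.23 = $999.72

$999.72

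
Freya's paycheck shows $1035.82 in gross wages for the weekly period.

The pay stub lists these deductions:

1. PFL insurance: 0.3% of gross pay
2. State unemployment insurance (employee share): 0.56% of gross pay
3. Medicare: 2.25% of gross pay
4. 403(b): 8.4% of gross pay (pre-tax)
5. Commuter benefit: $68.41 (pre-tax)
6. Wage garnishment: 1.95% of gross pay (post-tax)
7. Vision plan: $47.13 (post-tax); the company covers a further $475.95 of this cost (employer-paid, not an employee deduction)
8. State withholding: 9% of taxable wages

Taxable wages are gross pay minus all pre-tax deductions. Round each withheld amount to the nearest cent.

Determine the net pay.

$701.61

Commuter benefit: $68.41
403(b): $1035.82 × 0.084 = $87.01
Pre-tax total = $68.41 + $87.01 = $155.42
Taxable wages = $1035.82 − $155.42 = $880.40
State withholding: $880.40 × 0.09 = $79.24
PFL insurance: $1035.82 × 0.003 = $3.11
Medicare: $1035.82 × 0.0225 = $23.31
State unemployment insurance (employee share): $1035.82 × 0.0056 = $5.80
Wage garnishment: $1035.82 × 0.0195 = $20.20
Vision plan: $47.13
(Employer's $475.95 toward vision plan is not withheld from the employee.)
Total deductions = $68.41 + $87.01 + $79.24 + $3.11 + $23.31 + $5.80 + $20.20 + $47.13 = $334.21
Net pay = $1035.82 − $334.21 = $701.61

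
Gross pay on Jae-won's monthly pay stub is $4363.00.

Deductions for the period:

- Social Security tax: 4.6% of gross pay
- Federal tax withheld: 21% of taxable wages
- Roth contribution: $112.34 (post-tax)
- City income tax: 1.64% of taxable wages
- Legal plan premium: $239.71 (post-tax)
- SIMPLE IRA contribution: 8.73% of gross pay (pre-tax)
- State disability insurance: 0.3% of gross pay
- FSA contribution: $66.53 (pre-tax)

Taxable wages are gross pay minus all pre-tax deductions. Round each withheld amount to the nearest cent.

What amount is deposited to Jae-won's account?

$2463.25

FSA contribution: $66.53
SIMPLE IRA contribution: $4363.00 × 0.0873 = $380.89
Pre-tax total = $66.53 + $380.89 = $447.42
Taxable wages = $4363.00 − $447.42 = $3915.58
Federal tax withheld: $3915.58 × 0.21 = $822.27
City income tax: $3915.58 × 0.0164 = $64.22
Social Security tax: $4363.00 × 0.046 = $200.70
State disability insurance: $4363.00 × 0.003 = $13.09
Roth contribution: $112.34
Legal plan premium: $239.71
Total deductions = $66.53 + $380.89 + $822.27 + $64.22 + $200.70 + $13.09 + $112.34 + $239.71 = $1899.75
Net pay = $4363.00 − $1899.75 = $2463.25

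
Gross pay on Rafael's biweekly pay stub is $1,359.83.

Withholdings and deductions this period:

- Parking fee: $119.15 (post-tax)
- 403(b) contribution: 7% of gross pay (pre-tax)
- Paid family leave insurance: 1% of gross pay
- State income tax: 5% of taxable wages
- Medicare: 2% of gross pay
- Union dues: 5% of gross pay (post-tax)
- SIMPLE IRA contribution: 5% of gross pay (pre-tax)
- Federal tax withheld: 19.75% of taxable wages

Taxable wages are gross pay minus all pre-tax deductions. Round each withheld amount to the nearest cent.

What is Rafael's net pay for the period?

SIMPLE IRA contribution: $1,359.83 × 0.05 = $67.99
403(b) contribution: $1,359.83 × 0.07 = $95.19
Pre-tax total = $67.99 + $95.19 = $163.18
Taxable wages = $1,359.83 − $163.18 = $1,196.65
State income tax: $1,196.65 × 0.05 = $59.83
Federal tax withheld: $1,196.65 × 0.1975 = $236.34
Paid family leave insurance: $1,359.83 × 0.01 = $13.60
Medicare: $1,359.83 × 0.02 = $27.20
Parking fee: $119.15
Union dues: $1,359.83 × 0.05 = $67.99
Total deductions = $67.99 + $95.19 + $59.83 + $236.34 + $13.60 + $27.20 + $119.15 + $67.99 = $687.29
Net pay = $1,359.83 − $687.29 = $672.54

$672.54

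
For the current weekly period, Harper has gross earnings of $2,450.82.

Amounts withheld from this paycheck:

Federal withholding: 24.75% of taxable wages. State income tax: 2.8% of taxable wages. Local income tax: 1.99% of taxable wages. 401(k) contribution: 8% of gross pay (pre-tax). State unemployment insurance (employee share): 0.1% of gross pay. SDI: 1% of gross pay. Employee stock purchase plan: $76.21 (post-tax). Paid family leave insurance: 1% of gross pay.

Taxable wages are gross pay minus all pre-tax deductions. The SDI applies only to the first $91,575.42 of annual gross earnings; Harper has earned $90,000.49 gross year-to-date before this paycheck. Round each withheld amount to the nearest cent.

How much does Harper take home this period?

$1,469.78

401(k) contribution: $2,450.82 × 0.08 = $196.07
Taxable wages = $2,450.82 − $196.07 = $2,254.75
State income tax: $2,254.75 × 0.028 = $63.13
Local income tax: $2,254.75 × 0.0199 = $44.87
Federal withholding: $2,254.75 × 0.2475 = $558.05
State unemployment insurance (employee share): $2,450.82 × 0.001 = $2.45
SDI: only $91,575.42 − $90,000.49 = $1,574.93 of this check is subject → $1,574.93 × 0.01 = $15.75
Paid family leave insurance: $2,450.82 × 0.01 = $24.51
Employee stock purchase plan: $76.21
Total deductions = $196.07 + $63.13 + $44.87 + $558.05 + $2.45 + $15.75 + $24.51 + $76.21 = $981.04
Net pay = $2,450.82 − $981.04 = $1,469.78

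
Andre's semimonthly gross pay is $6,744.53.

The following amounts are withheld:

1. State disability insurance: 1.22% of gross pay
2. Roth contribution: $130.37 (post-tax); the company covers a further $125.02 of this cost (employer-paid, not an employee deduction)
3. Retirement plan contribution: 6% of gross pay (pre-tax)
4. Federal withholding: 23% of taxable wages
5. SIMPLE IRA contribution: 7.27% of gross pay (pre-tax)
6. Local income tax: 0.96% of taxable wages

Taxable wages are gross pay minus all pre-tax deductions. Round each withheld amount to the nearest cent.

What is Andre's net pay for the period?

SIMPLE IRA contribution: $6,744.53 × 0.0727 = $490.33
Retirement plan contribution: $6,744.53 × 0.06 = $404.67
Pre-tax total = $490.33 + $404.67 = $895.00
Taxable wages = $6,744.53 − $895.00 = $5,849.53
Federal withholding: $5,849.53 × 0.23 = $1,345.39
Local income tax: $5,849.53 × 0.0096 = $56.16
State disability insurance: $6,744.53 × 0.0122 = $82.28
Roth contribution: $130.37
(Employer's $125.02 toward Roth contribution is not withheld from the employee.)
Total deductions = $490.33 + $404.67 + $1,345.39 + $56.16 + $82.28 + $130.37 = $2,509.20
Net pay = $6,744.53 − $2,509.20 = $4,235.33

$4,235.33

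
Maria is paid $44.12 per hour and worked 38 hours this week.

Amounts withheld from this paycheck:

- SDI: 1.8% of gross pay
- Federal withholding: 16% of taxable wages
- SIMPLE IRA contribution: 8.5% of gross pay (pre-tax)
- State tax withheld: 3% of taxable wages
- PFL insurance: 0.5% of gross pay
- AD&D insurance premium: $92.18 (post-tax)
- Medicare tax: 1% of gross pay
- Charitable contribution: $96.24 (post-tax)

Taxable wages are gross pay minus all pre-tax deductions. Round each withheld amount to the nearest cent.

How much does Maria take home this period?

Gross pay: 38 × $44.12 = $1,676.56
SIMPLE IRA contribution: $1,676.56 × 0.085 = $142.51
Taxable wages = $1,676.56 − $142.51 = $1,534.05
State tax withheld: $1,534.05 × 0.03 = $46.02
Federal withholding: $1,534.05 × 0.16 = $245.45
SDI: $1,676.56 × 0.018 = $30.18
Medicare tax: $1,676.56 × 0.01 = $16.77
PFL insurance: $1,676.56 × 0.005 = $8.38
AD&D insurance premium: $92.18
Charitable contribution: $96.24
Total deductions = $142.51 + $46.02 + $245.45 + $30.18 + $16.77 + $8.38 + $92.18 + $96.24 = $677.73
Net pay = $1,676.56 − $677.73 = $998.83

$998.83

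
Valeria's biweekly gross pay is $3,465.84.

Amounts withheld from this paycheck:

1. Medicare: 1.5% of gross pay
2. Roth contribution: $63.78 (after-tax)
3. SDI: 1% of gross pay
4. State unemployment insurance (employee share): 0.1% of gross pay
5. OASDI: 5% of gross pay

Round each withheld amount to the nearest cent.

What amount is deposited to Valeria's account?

$3,138.65

SDI: $3,465.84 × 0.01 = $34.66
Medicare: $3,465.84 × 0.015 = $51.99
OASDI: $3,465.84 × 0.05 = $173.29
State unemployment insurance (employee share): $3,465.84 × 0.001 = $3.47
Roth contribution: $63.78
Total deductions = $34.66 + $51.99 + $173.29 + $3.47 + $63.78 = $327.19
Net pay = $3,465.84 − $327.19 = $3,138.65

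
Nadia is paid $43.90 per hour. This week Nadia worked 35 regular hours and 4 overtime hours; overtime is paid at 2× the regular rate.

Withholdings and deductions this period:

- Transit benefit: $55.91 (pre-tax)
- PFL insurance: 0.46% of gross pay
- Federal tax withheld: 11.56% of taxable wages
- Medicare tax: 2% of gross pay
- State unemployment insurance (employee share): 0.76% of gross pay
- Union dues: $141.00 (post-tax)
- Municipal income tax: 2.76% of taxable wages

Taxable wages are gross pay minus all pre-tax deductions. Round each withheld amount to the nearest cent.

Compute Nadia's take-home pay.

Regular pay: 35 × $43.90 = $1,536.50
Overtime pay: 4 × $43.90 × 2 = $351.20
Gross pay = $1,536.50 + $351.20 = $1,887.70
Transit benefit: $55.91
Taxable wages = $1,887.70 − $55.91 = $1,831.79
Federal tax withheld: $1,831.79 × 0.1156 = $211.75
Municipal income tax: $1,831.79 × 0.0276 = $50.56
PFL insurance: $1,887.70 × 0.0046 = $8.68
Medicare tax: $1,887.70 × 0.02 = $37.75
State unemployment insurance (employee share): $1,887.70 × 0.0076 = $14.35
Union dues: $141.00
Total deductions = $55.91 + $211.75 + $50.56 + $8.68 + $37.75 + $14.35 + $141.00 = $520.00
Net pay = $1,887.70 − $520.00 = $1,367.70

$1,367.70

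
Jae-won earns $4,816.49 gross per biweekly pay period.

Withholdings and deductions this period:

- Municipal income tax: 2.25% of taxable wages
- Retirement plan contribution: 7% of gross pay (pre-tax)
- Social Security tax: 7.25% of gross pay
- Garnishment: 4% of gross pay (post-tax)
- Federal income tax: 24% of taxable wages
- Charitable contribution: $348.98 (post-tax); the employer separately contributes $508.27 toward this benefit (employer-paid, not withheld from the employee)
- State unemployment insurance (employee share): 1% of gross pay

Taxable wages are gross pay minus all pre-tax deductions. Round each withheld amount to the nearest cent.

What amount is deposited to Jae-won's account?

Retirement plan contribution: $4,816.49 × 0.07 = $337.15
Taxable wages = $4,816.49 − $337.15 = $4,479.34
Municipal income tax: $4,479.34 × 0.0225 = $100.79
Federal income tax: $4,479.34 × 0.24 = $1,075.04
State unemployment insurance (employee share): $4,816.49 × 0.01 = $48.16
Social Security tax: $4,816.49 × 0.0725 = $349.20
Charitable contribution: $348.98
Garnishment: $4,816.49 × 0.04 = $192.66
(Employer's $508.27 toward charitable contribution is not withheld from the employee.)
Total deductions = $337.15 + $100.79 + $1,075.04 + $48.16 + $349.20 + $348.98 + $192.66 = $2,451.98
Net pay = $4,816.49 − $2,451.98 = $2,364.51

$2,364.51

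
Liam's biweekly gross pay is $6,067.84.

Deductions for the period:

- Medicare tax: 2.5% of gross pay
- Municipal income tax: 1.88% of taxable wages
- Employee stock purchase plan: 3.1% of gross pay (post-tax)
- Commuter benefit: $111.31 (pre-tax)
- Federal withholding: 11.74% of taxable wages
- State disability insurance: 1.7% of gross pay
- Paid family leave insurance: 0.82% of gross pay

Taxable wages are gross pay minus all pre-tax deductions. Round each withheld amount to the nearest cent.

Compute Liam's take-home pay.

$4,652.54

Commuter benefit: $111.31
Taxable wages = $6,067.84 − $111.31 = $5,956.53
Municipal income tax: $5,956.53 × 0.0188 = $111.98
Federal withholding: $5,956.53 × 0.1174 = $699.30
Paid family leave insurance: $6,067.84 × 0.0082 = $49.76
Medicare tax: $6,067.84 × 0.025 = $151.70
State disability insurance: $6,067.84 × 0.017 = $103.15
Employee stock purchase plan: $6,067.84 × 0.031 = $188.10
Total deductions = $111.31 + $111.98 + $699.30 + $49.76 + $151.70 + $103.15 + $188.10 = $1,415.30
Net pay = $6,067.84 − $1,415.30 = $4,652.54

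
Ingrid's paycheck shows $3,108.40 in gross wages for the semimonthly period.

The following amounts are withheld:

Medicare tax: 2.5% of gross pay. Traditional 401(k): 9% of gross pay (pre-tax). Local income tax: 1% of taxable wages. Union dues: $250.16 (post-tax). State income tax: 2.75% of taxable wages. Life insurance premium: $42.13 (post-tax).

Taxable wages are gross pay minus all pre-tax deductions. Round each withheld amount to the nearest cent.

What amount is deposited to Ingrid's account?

$2,352.56

Traditional 401(k): $3,108.40 × 0.09 = $279.76
Taxable wages = $3,108.40 − $279.76 = $2,828.64
Local income tax: $2,828.64 × 0.01 = $28.29
State income tax: $2,828.64 × 0.0275 = $77.79
Medicare tax: $3,108.40 × 0.025 = $77.71
Life insurance premium: $42.13
Union dues: $250.16
Total deductions = $279.76 + $28.29 + $77.79 + $77.71 + $42.13 + $250.16 = $755.84
Net pay = $3,108.40 − $755.84 = $2,352.56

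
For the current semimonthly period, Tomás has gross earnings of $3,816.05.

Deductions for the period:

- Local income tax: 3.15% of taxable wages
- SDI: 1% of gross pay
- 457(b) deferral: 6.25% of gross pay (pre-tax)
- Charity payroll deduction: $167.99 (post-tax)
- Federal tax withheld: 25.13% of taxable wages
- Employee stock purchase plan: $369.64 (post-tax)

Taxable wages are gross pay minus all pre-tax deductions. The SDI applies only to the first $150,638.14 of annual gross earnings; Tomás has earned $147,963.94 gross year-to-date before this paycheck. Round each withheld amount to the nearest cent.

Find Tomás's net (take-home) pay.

$2,001.45

457(b) deferral: $3,816.05 × 0.0625 = $238.50
Taxable wages = $3,816.05 − $238.50 = $3,577.55
Local income tax: $3,577.55 × 0.0315 = $112.69
Federal tax withheld: $3,577.55 × 0.2513 = $899.04
SDI: only $150,638.14 − $147,963.94 = $2,674.20 of this check is subject → $2,674.20 × 0.01 = $26.74
Charity payroll deduction: $167.99
Employee stock purchase plan: $369.64
Total deductions = $238.50 + $112.69 + $899.04 + $26.74 + $167.99 + $369.64 = $1,814.60
Net pay = $3,816.05 − $1,814.60 = $2,001.45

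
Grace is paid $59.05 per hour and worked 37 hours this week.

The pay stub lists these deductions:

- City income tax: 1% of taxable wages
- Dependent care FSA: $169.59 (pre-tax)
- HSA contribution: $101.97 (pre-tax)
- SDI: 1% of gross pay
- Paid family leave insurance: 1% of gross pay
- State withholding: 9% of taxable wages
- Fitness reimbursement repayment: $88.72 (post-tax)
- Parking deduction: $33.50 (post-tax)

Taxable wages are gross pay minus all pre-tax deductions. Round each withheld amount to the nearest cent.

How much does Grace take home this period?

$1556.04

Gross pay: 37 × $59.05 = $2184.85
Dependent care FSA: $169.59
HSA contribution: $101.97
Pre-tax total = $169.59 + $101.97 = $271.56
Taxable wages = $2184.85 − $271.56 = $1913.29
State withholding: $1913.29 × 0.09 = $172.20
City income tax: $1913.29 × 0.01 = $19.13
SDI: $2184.85 × 0.01 = $21.85
Paid family leave insurance: $2184.85 × 0.01 = $21.85
Fitness reimbursement repayment: $88.72
Parking deduction: $33.50
Total deductions = $169.59 + $101.97 + $172.20 + $19.13 + $21.85 + $21.85 + $88.72 + $33.50 = $628.81
Net pay = $2184.85 − $628.81 = $1556.04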